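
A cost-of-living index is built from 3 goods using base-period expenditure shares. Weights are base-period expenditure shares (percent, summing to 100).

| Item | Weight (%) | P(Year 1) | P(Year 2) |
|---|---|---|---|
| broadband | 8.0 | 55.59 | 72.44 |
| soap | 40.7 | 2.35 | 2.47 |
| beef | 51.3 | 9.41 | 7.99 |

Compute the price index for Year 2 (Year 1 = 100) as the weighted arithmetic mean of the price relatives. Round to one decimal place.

broadband: 8.0 × (72.44/55.59) = 8.0 × 1.303112 = 10.4249
soap: 40.7 × (2.47/2.35) = 40.7 × 1.051064 = 42.7783
beef: 51.3 × (7.99/9.41) = 51.3 × 0.849097 = 43.5587
Index = Σ wᵢ·(p₁ᵢ/p₀ᵢ) = 10.4249 + 42.7783 + 43.5587 = 96.7619

96.8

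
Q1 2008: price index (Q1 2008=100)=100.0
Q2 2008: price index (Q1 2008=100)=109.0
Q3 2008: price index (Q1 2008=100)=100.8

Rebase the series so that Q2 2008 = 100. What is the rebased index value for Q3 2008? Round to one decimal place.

Rebased(Q3 2008) = 100.8 / 109.0 × 100 = 92.4771

92.5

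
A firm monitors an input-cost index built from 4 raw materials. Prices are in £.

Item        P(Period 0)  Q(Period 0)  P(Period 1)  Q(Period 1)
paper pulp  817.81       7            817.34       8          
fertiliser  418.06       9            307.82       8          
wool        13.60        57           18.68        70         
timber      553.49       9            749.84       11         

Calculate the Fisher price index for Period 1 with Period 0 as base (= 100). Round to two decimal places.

Laspeyres component (base-period weights):
ΣP(Period 1)Q(Period 0) = 817.34×7 + 307.82×9 + 18.68×57 + 749.84×9 = 5721.38 + 2770.38 + 1064.76 + 6748.56 = 16305.08
ΣP(Period 0)Q(Period 0) = 817.81×7 + 418.06×9 + 13.60×57 + 553.49×9 = 5724.67 + 3762.54 + 775.2 + 4981.41 = 15243.82
L = 16305.08 / 15243.82 × 100 = 106.9619
Paasche component (current-period weights):
ΣP(Period 1)Q(Period 1) = 817.34×8 + 307.82×8 + 18.68×70 + 749.84×11 = 6538.72 + 2462.56 + 1307.6 + 8248.24 = 18557.12
ΣP(Period 0)Q(Period 1) = 817.81×8 + 418.06×8 + 13.60×70 + 553.49×11 = 6542.48 + 3344.48 + 952 + 6088.39 = 16927.35
P = 18557.12 / 16927.35 × 100 = 109.6280
Fisher = √(L × P) = √(106.9619 × 109.6280) = 108.2868

108.29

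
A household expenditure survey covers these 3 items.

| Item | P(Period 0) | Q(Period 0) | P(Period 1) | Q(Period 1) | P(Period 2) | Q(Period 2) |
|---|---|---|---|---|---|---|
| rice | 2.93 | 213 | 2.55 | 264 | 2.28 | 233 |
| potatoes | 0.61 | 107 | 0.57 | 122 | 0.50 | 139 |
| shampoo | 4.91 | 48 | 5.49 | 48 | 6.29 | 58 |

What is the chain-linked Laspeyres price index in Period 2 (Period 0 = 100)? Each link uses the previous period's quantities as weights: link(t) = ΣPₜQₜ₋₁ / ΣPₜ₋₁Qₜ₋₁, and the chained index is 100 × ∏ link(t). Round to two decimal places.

89.94

Link Period 0→Period 1:
ΣP(Period 1)Q(Period 0) = 2.55×213 + 0.57×107 + 5.49×48 = 543.15 + 60.99 + 263.52 = 867.66
ΣP(Period 0)Q(Period 0) = 2.93×213 + 0.61×107 + 4.91×48 = 624.09 + 65.27 + 235.68 = 925.04
link = 867.66/925.04 = 0.937970
Link Period 1→Period 2:
ΣP(Period 2)Q(Period 1) = 2.28×264 + 0.50×122 + 6.29×48 = 601.92 + 61 + 301.92 = 964.84
ΣP(Period 1)Q(Period 1) = 2.55×264 + 0.57×122 + 5.49×48 = 673.2 + 69.54 + 263.52 = 1006.26
link = 964.84/1006.26 = 0.958838
Chained index = 100 × 0.937970 × 0.958838 = 89.9361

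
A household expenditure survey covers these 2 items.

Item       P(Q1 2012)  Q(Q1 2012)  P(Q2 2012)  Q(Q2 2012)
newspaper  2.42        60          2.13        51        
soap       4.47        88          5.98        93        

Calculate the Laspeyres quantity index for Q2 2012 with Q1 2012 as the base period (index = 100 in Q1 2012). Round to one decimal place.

100.1

Laspeyres quantity index uses base-period prices as weights.
ΣP(Q1 2012)·Q(Q2 2012) = 2.42×51 + 4.47×93 = 123.42 + 415.71 = 539.13
ΣP(Q1 2012)·Q(Q1 2012) = 2.42×60 + 4.47×88 = 145.2 + 393.36 = 538.56
Index = 539.13 / 538.56 × 100 = 100.1058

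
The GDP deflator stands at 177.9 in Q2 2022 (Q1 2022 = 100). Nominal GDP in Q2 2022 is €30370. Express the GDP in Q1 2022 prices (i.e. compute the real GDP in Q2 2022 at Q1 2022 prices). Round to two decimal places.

Real = Nominal ÷ (Index/100) = 30370 ÷ (177.9/100)
     = 30370 ÷ 1.779 = 17071.3884

17071.39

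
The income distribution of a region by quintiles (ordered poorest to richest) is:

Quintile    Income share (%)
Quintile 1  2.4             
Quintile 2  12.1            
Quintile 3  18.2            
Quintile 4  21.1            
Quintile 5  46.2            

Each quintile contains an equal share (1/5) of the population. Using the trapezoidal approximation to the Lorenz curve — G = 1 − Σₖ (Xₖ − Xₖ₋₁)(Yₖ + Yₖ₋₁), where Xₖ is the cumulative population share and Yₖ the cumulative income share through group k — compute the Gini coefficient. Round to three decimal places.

Cumulative income shares Yₖ: 0.0240, 0.1450, 0.3270, 0.5380, 1.0000
Σ (Xₖ−Xₖ₋₁)(Yₖ+Yₖ₋₁) = (1/5)(0.0240+0.0000) + (1/5)(0.1450+0.0240) + (1/5)(0.3270+0.1450) + (1/5)(0.5380+0.3270) + (1/5)(1.0000+0.5380)
  = 0.0048 + 0.0338 + 0.0944 + 0.1730 + 0.3076 = 0.6136
G = 1 − 0.6136 = 0.3864

0.386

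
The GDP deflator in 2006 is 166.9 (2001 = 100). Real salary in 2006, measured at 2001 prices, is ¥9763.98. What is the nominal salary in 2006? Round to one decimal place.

16296.1

Nominal = Real × (Index/100) = 9763.98 × (166.9/100)
        = 9763.98 × 1.669 = 16296.0826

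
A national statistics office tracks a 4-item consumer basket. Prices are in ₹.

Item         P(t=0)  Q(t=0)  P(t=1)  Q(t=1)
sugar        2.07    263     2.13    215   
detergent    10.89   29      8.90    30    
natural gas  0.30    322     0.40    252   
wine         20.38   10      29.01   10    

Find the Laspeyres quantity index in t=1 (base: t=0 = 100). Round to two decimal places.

Laspeyres quantity index uses base-period prices as weights.
ΣP(t=0)·Q(t=1) = 2.07×215 + 10.89×30 + 0.30×252 + 20.38×10 = 445.05 + 326.7 + 75.6 + 203.8 = 1051.15
ΣP(t=0)·Q(t=0) = 2.07×263 + 10.89×29 + 0.30×322 + 20.38×10 = 544.41 + 315.81 + 96.6 + 203.8 = 1160.62
Index = 1051.15 / 1160.62 × 100 = 90.5680

90.57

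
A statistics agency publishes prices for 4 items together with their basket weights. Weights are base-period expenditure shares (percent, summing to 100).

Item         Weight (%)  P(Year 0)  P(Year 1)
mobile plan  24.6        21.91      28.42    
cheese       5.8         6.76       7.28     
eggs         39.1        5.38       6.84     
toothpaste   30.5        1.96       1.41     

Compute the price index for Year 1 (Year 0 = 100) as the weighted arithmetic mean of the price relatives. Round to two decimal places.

mobile plan: 24.6 × (28.42/21.91) = 24.6 × 1.297125 = 31.9093
cheese: 5.8 × (7.28/6.76) = 5.8 × 1.076923 = 6.2462
eggs: 39.1 × (6.84/5.38) = 39.1 × 1.271375 = 49.7108
toothpaste: 30.5 × (1.41/1.96) = 30.5 × 0.719388 = 21.9413
Index = Σ wᵢ·(p₁ᵢ/p₀ᵢ) = 31.9093 + 6.2462 + 49.7108 + 21.9413 = 109.8075

109.81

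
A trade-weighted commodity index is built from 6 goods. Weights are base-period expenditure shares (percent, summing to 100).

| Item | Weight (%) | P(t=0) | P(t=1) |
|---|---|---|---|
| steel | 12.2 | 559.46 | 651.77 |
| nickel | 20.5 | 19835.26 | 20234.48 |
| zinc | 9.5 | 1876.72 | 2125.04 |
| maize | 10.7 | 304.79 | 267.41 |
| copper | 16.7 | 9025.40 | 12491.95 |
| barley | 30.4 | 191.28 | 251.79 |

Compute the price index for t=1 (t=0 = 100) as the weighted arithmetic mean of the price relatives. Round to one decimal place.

118.4

steel: 12.2 × (651.77/559.46) = 12.2 × 1.164998 = 14.2130
nickel: 20.5 × (20234.48/19835.26) = 20.5 × 1.020127 = 20.9126
zinc: 9.5 × (2125.04/1876.72) = 9.5 × 1.132316 = 10.7570
maize: 10.7 × (267.41/304.79) = 10.7 × 0.877358 = 9.3877
copper: 16.7 × (12491.95/9025.40) = 16.7 × 1.384088 = 23.1143
barley: 30.4 × (251.79/191.28) = 30.4 × 1.316343 = 40.0168
Index = Σ wᵢ·(p₁ᵢ/p₀ᵢ) = 14.2130 + 20.9126 + 10.7570 + 9.3877 + 23.1143 + 40.0168 = 118.4014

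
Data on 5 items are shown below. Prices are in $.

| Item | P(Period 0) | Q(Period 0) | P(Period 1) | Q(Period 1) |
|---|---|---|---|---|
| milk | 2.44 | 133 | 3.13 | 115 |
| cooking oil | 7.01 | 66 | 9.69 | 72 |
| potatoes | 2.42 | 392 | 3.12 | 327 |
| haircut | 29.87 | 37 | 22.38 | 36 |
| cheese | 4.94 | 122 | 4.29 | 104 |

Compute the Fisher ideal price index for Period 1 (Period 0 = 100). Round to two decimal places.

105.30

Laspeyres component (base-period weights):
ΣP(Period 1)Q(Period 0) = 3.13×133 + 9.69×66 + 3.12×392 + 22.38×37 + 4.29×122 = 416.29 + 639.54 + 1223.04 + 828.06 + 523.38 = 3630.31
ΣP(Period 0)Q(Period 0) = 2.44×133 + 7.01×66 + 2.42×392 + 29.87×37 + 4.94×122 = 324.52 + 462.66 + 948.64 + 1105.19 + 602.68 = 3443.69
L = 3630.31 / 3443.69 × 100 = 105.4192
Paasche component (current-period weights):
ΣP(Period 1)Q(Period 1) = 3.13×115 + 9.69×72 + 3.12×327 + 22.38×36 + 4.29×104 = 359.95 + 697.68 + 1020.24 + 805.68 + 446.16 = 3329.71
ΣP(Period 0)Q(Period 1) = 2.44×115 + 7.01×72 + 2.42×327 + 29.87×36 + 4.94×104 = 280.6 + 504.72 + 791.34 + 1075.32 + 513.76 = 3165.74
P = 3329.71 / 3165.74 × 100 = 105.1795
Fisher = √(L × P) = √(105.4192 × 105.1795) = 105.2993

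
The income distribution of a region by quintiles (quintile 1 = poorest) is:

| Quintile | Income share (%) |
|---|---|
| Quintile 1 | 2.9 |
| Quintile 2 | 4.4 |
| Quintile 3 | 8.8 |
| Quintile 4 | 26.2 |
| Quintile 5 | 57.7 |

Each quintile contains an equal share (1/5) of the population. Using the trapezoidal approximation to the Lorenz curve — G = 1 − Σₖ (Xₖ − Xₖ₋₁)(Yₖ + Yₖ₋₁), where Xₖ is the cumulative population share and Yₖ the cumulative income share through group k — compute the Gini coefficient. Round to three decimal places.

0.526

Cumulative income shares Yₖ: 0.0290, 0.0730, 0.1610, 0.4230, 1.0000
Σ (Xₖ−Xₖ₋₁)(Yₖ+Yₖ₋₁) = (1/5)(0.0290+0.0000) + (1/5)(0.0730+0.0290) + (1/5)(0.1610+0.0730) + (1/5)(0.4230+0.1610) + (1/5)(1.0000+0.4230)
  = 0.0058 + 0.0204 + 0.0468 + 0.1168 + 0.2846 = 0.4744
G = 1 − 0.4744 = 0.5256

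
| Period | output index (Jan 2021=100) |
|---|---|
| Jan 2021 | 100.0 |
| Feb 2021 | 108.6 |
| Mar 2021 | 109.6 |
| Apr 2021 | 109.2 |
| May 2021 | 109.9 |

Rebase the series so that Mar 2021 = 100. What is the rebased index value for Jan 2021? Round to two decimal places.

Rebased(Jan 2021) = 100.0 / 109.6 × 100 = 91.2409

91.24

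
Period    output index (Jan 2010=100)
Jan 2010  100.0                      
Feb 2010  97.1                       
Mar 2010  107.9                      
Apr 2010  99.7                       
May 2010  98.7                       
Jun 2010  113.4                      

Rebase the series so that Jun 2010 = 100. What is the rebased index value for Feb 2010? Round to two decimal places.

Rebased(Feb 2010) = 97.1 / 113.4 × 100 = 85.6261

85.63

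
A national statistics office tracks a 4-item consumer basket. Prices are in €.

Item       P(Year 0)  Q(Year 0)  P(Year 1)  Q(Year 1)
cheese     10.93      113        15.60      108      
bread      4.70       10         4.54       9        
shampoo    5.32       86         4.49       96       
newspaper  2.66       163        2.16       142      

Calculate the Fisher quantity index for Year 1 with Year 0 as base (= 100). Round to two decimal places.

96.94

Laspeyres component (base-period weights):
ΣP(Year 0)Q(Year 1) = 10.93×108 + 4.70×9 + 5.32×96 + 2.66×142 = 1180.44 + 42.3 + 510.72 + 377.72 = 2111.18
ΣP(Year 0)Q(Year 0) = 10.93×113 + 4.70×10 + 5.32×86 + 2.66×163 = 1235.09 + 47 + 457.52 + 433.58 = 2173.19
L = 2111.18 / 2173.19 × 100 = 97.1466
Paasche component (current-period weights):
ΣP(Year 1)Q(Year 1) = 15.60×108 + 4.54×9 + 4.49×96 + 2.16×142 = 1684.8 + 40.86 + 431.04 + 306.72 = 2463.42
ΣP(Year 1)Q(Year 0) = 15.60×113 + 4.54×10 + 4.49×86 + 2.16×163 = 1762.8 + 45.4 + 386.14 + 352.08 = 2546.42
P = 2463.42 / 2546.42 × 100 = 96.7405
Fisher = √(L × P) = √(97.1466 × 96.7405) = 96.9433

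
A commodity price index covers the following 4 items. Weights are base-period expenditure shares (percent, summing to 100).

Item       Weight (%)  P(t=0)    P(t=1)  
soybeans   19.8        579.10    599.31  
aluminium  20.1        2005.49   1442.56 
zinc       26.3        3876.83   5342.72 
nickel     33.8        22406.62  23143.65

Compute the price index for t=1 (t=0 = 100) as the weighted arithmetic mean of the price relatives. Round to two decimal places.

106.11

soybeans: 19.8 × (599.31/579.10) = 19.8 × 1.034899 = 20.4910
aluminium: 20.1 × (1442.56/2005.49) = 20.1 × 0.719306 = 14.4580
zinc: 26.3 × (5342.72/3876.83) = 26.3 × 1.378116 = 36.2444
nickel: 33.8 × (23143.65/22406.62) = 33.8 × 1.032893 = 34.9118
Index = Σ wᵢ·(p₁ᵢ/p₀ᵢ) = 20.4910 + 14.4580 + 36.2444 + 34.9118 = 106.1053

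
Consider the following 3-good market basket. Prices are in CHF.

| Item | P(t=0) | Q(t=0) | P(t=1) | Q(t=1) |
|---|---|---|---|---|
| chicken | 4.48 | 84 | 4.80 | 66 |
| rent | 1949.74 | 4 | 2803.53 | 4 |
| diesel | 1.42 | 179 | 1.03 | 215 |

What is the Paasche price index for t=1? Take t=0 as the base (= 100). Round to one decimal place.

Paasche price index uses current-period quantities as weights.
ΣP(t=1)·Q(t=1) = 4.80×66 + 2803.53×4 + 1.03×215 = 316.8 + 11214.12 + 221.45 = 11752.37
ΣP(t=0)·Q(t=1) = 4.48×66 + 1949.74×4 + 1.42×215 = 295.68 + 7798.96 + 305.3 = 8399.94
Index = 11752.37 / 8399.94 × 100 = 139.9102

139.9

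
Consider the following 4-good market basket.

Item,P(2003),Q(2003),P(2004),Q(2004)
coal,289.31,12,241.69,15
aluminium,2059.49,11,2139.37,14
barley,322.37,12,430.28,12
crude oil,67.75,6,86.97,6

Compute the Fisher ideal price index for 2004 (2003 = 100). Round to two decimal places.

Laspeyres component (base-period weights):
ΣP(2004)Q(2003) = 241.69×12 + 2139.37×11 + 430.28×12 + 86.97×6 = 2900.28 + 23533.07 + 5163.36 + 521.82 = 32118.53
ΣP(2003)Q(2003) = 289.31×12 + 2059.49×11 + 322.37×12 + 67.75×6 = 3471.72 + 22654.39 + 3868.44 + 406.5 = 30401.05
L = 32118.53 / 30401.05 × 100 = 105.6494
Paasche component (current-period weights):
ΣP(2004)Q(2004) = 241.69×15 + 2139.37×14 + 430.28×12 + 86.97×6 = 3625.35 + 29951.18 + 5163.36 + 521.82 = 39261.71
ΣP(2003)Q(2004) = 289.31×15 + 2059.49×14 + 322.37×12 + 67.75×6 = 4339.65 + 28832.86 + 3868.44 + 406.5 = 37447.45
P = 39261.71 / 37447.45 × 100 = 104.8448
Fisher = √(L × P) = √(105.6494 × 104.8448) = 105.2463

105.25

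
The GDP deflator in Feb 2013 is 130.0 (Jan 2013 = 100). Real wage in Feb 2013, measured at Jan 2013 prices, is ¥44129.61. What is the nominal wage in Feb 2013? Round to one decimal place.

57368.5

Nominal = Real × (Index/100) = 44129.61 × (130.0/100)
        = 44129.61 × 1.300 = 57368.4930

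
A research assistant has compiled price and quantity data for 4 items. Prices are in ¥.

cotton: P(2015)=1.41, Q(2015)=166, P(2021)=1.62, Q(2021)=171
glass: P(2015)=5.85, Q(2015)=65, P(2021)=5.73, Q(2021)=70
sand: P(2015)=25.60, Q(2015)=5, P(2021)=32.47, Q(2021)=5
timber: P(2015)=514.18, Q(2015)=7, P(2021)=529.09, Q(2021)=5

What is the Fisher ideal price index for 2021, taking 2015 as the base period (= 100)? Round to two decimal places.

Laspeyres component (base-period weights):
ΣP(2021)Q(2015) = 1.62×166 + 5.73×65 + 32.47×5 + 529.09×7 = 268.92 + 372.45 + 162.35 + 3703.63 = 4507.35
ΣP(2015)Q(2015) = 1.41×166 + 5.85×65 + 25.60×5 + 514.18×7 = 234.06 + 380.25 + 128 + 3599.26 = 4341.57
L = 4507.35 / 4341.57 × 100 = 103.8184
Paasche component (current-period weights):
ΣP(2021)Q(2021) = 1.62×171 + 5.73×70 + 32.47×5 + 529.09×5 = 277.02 + 401.1 + 162.35 + 2645.45 = 3485.92
ΣP(2015)Q(2021) = 1.41×171 + 5.85×70 + 25.60×5 + 514.18×5 = 241.11 + 409.5 + 128 + 2570.9 = 3349.51
P = 3485.92 / 3349.51 × 100 = 104.0725
Fisher = √(L × P) = √(103.8184 × 104.0725) = 103.9454

103.95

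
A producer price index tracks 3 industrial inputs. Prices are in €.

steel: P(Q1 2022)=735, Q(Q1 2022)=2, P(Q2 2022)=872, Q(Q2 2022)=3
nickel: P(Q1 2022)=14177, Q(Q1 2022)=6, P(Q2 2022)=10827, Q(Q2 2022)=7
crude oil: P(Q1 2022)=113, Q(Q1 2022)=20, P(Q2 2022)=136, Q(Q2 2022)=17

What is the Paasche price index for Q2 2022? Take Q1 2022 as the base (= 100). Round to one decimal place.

78.1

Paasche price index uses current-period quantities as weights.
ΣP(Q2 2022)·Q(Q2 2022) = 872×3 + 10827×7 + 136×17 = 2616 + 75789 + 2312 = 80717
ΣP(Q1 2022)·Q(Q2 2022) = 735×3 + 14177×7 + 113×17 = 2205 + 99239 + 1921 = 103365
Index = 80717 / 103365 × 100 = 78.0893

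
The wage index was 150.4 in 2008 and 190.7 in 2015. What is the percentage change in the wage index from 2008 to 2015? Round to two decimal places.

26.80%

Change = (190.7 − 150.4) / 150.4 × 100
       = 40.3 / 150.4 × 100 = 26.7952%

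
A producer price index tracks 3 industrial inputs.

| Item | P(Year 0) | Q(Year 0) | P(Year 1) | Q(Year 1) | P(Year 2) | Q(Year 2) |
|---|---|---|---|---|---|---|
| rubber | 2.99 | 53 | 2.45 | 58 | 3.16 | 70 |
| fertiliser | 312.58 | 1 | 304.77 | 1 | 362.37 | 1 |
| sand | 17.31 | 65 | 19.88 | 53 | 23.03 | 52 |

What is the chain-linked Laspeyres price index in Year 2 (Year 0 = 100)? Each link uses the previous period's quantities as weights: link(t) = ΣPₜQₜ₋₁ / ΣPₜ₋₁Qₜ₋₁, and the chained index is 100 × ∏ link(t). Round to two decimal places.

127.34

Link Year 0→Year 1:
ΣP(Year 1)Q(Year 0) = 2.45×53 + 304.77×1 + 19.88×65 = 129.85 + 304.77 + 1292.2 = 1726.82
ΣP(Year 0)Q(Year 0) = 2.99×53 + 312.58×1 + 17.31×65 = 158.47 + 312.58 + 1125.15 = 1596.2
link = 1726.82/1596.2 = 1.081832
Link Year 1→Year 2:
ΣP(Year 2)Q(Year 1) = 3.16×58 + 362.37×1 + 23.03×53 = 183.28 + 362.37 + 1220.59 = 1766.24
ΣP(Year 1)Q(Year 1) = 2.45×58 + 304.77×1 + 19.88×53 = 142.1 + 304.77 + 1053.64 = 1500.51
link = 1766.24/1500.51 = 1.177093
Chained index = 100 × 1.081832 × 1.177093 = 127.3417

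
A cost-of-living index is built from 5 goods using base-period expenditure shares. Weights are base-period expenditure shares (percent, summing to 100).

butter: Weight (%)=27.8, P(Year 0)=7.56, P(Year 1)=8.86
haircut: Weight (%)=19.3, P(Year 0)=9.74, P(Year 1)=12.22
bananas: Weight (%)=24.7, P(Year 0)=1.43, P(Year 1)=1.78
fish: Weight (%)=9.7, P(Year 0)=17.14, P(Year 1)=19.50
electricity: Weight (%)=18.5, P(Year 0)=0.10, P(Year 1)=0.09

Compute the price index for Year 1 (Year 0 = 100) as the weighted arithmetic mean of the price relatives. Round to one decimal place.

115.2

butter: 27.8 × (8.86/7.56) = 27.8 × 1.171958 = 32.5804
haircut: 19.3 × (12.22/9.74) = 19.3 × 1.254620 = 24.2142
bananas: 24.7 × (1.78/1.43) = 24.7 × 1.244755 = 30.7455
fish: 9.7 × (19.50/17.14) = 9.7 × 1.137690 = 11.0356
electricity: 18.5 × (0.09/0.10) = 18.5 × 0.900000 = 16.6500
Index = Σ wᵢ·(p₁ᵢ/p₀ᵢ) = 32.5804 + 24.2142 + 30.7455 + 11.0356 + 16.6500 = 115.2256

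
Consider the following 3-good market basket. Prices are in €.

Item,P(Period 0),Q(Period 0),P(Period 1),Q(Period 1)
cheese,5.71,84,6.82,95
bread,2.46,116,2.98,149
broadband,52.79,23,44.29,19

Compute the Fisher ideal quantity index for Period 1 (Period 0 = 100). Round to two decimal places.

Laspeyres component (base-period weights):
ΣP(Period 0)Q(Period 1) = 5.71×95 + 2.46×149 + 52.79×19 = 542.45 + 366.54 + 1003.01 = 1912
ΣP(Period 0)Q(Period 0) = 5.71×84 + 2.46×116 + 52.79×23 = 479.64 + 285.36 + 1214.17 = 1979.17
L = 1912 / 1979.17 × 100 = 96.6062
Paasche component (current-period weights):
ΣP(Period 1)Q(Period 1) = 6.82×95 + 2.98×149 + 44.29×19 = 647.9 + 444.02 + 841.51 = 1933.43
ΣP(Period 1)Q(Period 0) = 6.82×84 + 2.98×116 + 44.29×23 = 572.88 + 345.68 + 1018.67 = 1937.23
P = 1933.43 / 1937.23 × 100 = 99.8038
Fisher = √(L × P) = √(96.6062 × 99.8038) = 98.1920

98.19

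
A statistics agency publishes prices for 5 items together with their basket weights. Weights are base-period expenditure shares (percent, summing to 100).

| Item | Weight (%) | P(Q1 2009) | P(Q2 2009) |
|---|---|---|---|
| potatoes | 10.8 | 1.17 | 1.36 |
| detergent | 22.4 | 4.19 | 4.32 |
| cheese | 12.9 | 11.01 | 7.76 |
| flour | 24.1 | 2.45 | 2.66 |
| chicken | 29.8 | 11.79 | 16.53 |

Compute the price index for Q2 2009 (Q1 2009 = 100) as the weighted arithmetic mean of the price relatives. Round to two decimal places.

potatoes: 10.8 × (1.36/1.17) = 10.8 × 1.162393 = 12.5538
detergent: 22.4 × (4.32/4.19) = 22.4 × 1.031026 = 23.0950
cheese: 12.9 × (7.76/11.01) = 12.9 × 0.704814 = 9.0921
flour: 24.1 × (2.66/2.45) = 24.1 × 1.085714 = 26.1657
chicken: 29.8 × (16.53/11.79) = 29.8 × 1.402036 = 41.7807
Index = Σ wᵢ·(p₁ᵢ/p₀ᵢ) = 12.5538 + 23.0950 + 9.0921 + 26.1657 + 41.7807 = 112.6873

112.69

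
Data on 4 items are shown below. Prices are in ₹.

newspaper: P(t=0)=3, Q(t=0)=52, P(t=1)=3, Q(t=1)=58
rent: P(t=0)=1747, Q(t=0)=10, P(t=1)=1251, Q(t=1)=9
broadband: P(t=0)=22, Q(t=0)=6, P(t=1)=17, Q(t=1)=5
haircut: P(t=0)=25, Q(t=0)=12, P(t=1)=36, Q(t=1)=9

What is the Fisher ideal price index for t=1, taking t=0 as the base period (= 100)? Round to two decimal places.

73.03

Laspeyres component (base-period weights):
ΣP(t=1)Q(t=0) = 3×52 + 1251×10 + 17×6 + 36×12 = 156 + 12510 + 102 + 432 = 13200
ΣP(t=0)Q(t=0) = 3×52 + 1747×10 + 22×6 + 25×12 = 156 + 17470 + 132 + 300 = 18058
L = 13200 / 18058 × 100 = 73.0978
Paasche component (current-period weights):
ΣP(t=1)Q(t=1) = 3×58 + 1251×9 + 17×5 + 36×9 = 174 + 11259 + 85 + 324 = 11842
ΣP(t=0)Q(t=1) = 3×58 + 1747×9 + 22×5 + 25×9 = 174 + 15723 + 110 + 225 = 16232
P = 11842 / 16232 × 100 = 72.9547
Fisher = √(L × P) = √(73.0978 × 72.9547) = 73.0262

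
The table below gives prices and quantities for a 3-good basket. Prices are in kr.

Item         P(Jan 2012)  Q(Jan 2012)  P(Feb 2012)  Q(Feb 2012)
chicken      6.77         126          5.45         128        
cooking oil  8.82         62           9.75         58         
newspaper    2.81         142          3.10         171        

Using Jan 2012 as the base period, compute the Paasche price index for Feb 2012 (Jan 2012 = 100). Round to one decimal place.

96.5

Paasche price index uses current-period quantities as weights.
ΣP(Feb 2012)·Q(Feb 2012) = 5.45×128 + 9.75×58 + 3.10×171 = 697.6 + 565.5 + 530.1 = 1793.2
ΣP(Jan 2012)·Q(Feb 2012) = 6.77×128 + 8.82×58 + 2.81×171 = 866.56 + 511.56 + 480.51 = 1858.63
Index = 1793.2 / 1858.63 × 100 = 96.4797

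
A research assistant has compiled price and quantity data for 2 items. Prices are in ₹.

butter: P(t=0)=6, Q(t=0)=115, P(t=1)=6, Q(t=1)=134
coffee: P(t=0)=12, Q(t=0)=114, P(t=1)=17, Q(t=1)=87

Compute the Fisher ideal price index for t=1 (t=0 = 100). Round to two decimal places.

Laspeyres component (base-period weights):
ΣP(t=1)Q(t=0) = 6×115 + 17×114 = 690 + 1938 = 2628
ΣP(t=0)Q(t=0) = 6×115 + 12×114 = 690 + 1368 = 2058
L = 2628 / 2058 × 100 = 127.6968
Paasche component (current-period weights):
ΣP(t=1)Q(t=1) = 6×134 + 17×87 = 804 + 1479 = 2283
ΣP(t=0)Q(t=1) = 6×134 + 12×87 = 804 + 1044 = 1848
P = 2283 / 1848 × 100 = 123.5390
Fisher = √(L × P) = √(127.6968 × 123.5390) = 125.6007

125.60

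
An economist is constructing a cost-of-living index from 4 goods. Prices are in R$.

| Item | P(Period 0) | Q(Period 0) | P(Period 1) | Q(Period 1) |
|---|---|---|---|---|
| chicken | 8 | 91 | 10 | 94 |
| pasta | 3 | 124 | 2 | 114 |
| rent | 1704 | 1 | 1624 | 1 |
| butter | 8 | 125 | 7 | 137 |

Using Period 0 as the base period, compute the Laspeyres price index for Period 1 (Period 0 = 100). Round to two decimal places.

96.14

Laspeyres price index uses base-period quantities as weights.
ΣP(Period 1)·Q(Period 0) = 10×91 + 2×124 + 1624×1 + 7×125 = 910 + 248 + 1624 + 875 = 3657
ΣP(Period 0)·Q(Period 0) = 8×91 + 3×124 + 1704×1 + 8×125 = 728 + 372 + 1704 + 1000 = 3804
Index = 3657 / 3804 × 100 = 96.1356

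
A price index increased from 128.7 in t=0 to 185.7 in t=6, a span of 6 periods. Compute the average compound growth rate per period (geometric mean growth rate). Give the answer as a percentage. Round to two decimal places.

Growth factor = (185.7/128.7)^(1/6) = (1.442890)^(1/6) = 1.063014
Growth rate = 1.063014 − 1 = 0.063014 = 6.3014%

6.30%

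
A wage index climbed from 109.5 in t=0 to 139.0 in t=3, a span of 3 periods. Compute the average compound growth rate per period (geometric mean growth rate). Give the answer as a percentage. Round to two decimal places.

8.28%

Growth factor = (139.0/109.5)^(1/3) = (1.269406)^(1/3) = 1.082763
Growth rate = 1.082763 − 1 = 0.082763 = 8.2763%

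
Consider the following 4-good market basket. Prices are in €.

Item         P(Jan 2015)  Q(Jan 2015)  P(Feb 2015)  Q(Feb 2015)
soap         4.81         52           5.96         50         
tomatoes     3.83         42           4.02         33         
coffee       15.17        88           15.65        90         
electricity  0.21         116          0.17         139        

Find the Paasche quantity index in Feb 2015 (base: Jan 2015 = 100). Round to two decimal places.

Paasche quantity index uses current-period prices as weights.
ΣP(Feb 2015)·Q(Feb 2015) = 5.96×50 + 4.02×33 + 15.65×90 + 0.17×139 = 298 + 132.66 + 1408.5 + 23.63 = 1862.79
ΣP(Feb 2015)·Q(Jan 2015) = 5.96×52 + 4.02×42 + 15.65×88 + 0.17×116 = 309.92 + 168.84 + 1377.2 + 19.72 = 1875.68
Index = 1862.79 / 1875.68 × 100 = 99.3128

99.31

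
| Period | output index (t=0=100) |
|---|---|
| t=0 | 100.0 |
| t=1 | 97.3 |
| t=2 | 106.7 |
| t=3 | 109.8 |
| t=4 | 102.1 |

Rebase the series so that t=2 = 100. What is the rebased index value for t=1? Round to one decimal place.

91.2

Rebased(t=1) = 97.3 / 106.7 × 100 = 91.1903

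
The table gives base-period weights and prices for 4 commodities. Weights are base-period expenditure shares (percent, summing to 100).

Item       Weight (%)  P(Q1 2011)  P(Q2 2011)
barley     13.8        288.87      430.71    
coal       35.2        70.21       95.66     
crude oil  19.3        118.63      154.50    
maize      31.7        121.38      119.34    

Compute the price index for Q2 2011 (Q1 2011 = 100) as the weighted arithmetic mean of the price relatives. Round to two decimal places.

124.84

barley: 13.8 × (430.71/288.87) = 13.8 × 1.491017 = 20.5760
coal: 35.2 × (95.66/70.21) = 35.2 × 1.362484 = 47.9594
crude oil: 19.3 × (154.50/118.63) = 19.3 × 1.302369 = 25.1357
maize: 31.7 × (119.34/121.38) = 31.7 × 0.983193 = 31.1672
Index = Σ wᵢ·(p₁ᵢ/p₀ᵢ) = 20.5760 + 47.9594 + 25.1357 + 31.1672 = 124.8384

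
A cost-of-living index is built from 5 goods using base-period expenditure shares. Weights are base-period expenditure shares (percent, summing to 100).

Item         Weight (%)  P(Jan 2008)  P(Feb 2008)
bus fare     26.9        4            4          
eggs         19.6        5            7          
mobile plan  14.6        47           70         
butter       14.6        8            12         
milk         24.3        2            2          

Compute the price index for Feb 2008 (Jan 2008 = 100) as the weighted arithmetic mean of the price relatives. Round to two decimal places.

bus fare: 26.9 × (4/4) = 26.9 × 1.000000 = 26.9000
eggs: 19.6 × (7/5) = 19.6 × 1.400000 = 27.4400
mobile plan: 14.6 × (70/47) = 14.6 × 1.489362 = 21.7447
butter: 14.6 × (12/8) = 14.6 × 1.500000 = 21.9000
milk: 24.3 × (2/2) = 24.3 × 1.000000 = 24.3000
Index = Σ wᵢ·(p₁ᵢ/p₀ᵢ) = 26.9000 + 27.4400 + 21.7447 + 21.9000 + 24.3000 = 122.2847

122.28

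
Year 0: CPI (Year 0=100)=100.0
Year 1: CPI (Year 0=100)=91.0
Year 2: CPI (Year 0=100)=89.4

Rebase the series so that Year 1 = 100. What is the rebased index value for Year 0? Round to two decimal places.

109.89

Rebased(Year 0) = 100.0 / 91.0 × 100 = 109.8901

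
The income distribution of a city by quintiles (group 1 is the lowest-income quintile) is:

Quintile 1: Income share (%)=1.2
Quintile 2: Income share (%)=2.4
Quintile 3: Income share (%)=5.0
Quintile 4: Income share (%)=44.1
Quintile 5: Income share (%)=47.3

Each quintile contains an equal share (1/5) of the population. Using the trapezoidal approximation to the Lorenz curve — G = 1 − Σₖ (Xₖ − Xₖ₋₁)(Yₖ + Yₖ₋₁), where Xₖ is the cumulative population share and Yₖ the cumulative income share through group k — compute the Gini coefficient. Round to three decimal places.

Cumulative income shares Yₖ: 0.0120, 0.0360, 0.0860, 0.5270, 1.0000
Σ (Xₖ−Xₖ₋₁)(Yₖ+Yₖ₋₁) = (1/5)(0.0120+0.0000) + (1/5)(0.0360+0.0120) + (1/5)(0.0860+0.0360) + (1/5)(0.5270+0.0860) + (1/5)(1.0000+0.5270)
  = 0.0024 + 0.0096 + 0.0244 + 0.1226 + 0.3054 = 0.4644
G = 1 − 0.4644 = 0.5356

0.536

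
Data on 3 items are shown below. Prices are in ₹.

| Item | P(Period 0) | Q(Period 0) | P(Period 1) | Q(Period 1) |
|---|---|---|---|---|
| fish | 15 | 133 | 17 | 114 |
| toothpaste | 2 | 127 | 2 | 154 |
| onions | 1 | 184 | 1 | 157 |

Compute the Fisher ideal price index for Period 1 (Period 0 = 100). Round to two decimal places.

110.71

Laspeyres component (base-period weights):
ΣP(Period 1)Q(Period 0) = 17×133 + 2×127 + 1×184 = 2261 + 254 + 184 = 2699
ΣP(Period 0)Q(Period 0) = 15×133 + 2×127 + 1×184 = 1995 + 254 + 184 = 2433
L = 2699 / 2433 × 100 = 110.9330
Paasche component (current-period weights):
ΣP(Period 1)Q(Period 1) = 17×114 + 2×154 + 1×157 = 1938 + 308 + 157 = 2403
ΣP(Period 0)Q(Period 1) = 15×114 + 2×154 + 1×157 = 1710 + 308 + 157 = 2175
P = 2403 / 2175 × 100 = 110.4828
Fisher = √(L × P) = √(110.9330 × 110.4828) = 110.7077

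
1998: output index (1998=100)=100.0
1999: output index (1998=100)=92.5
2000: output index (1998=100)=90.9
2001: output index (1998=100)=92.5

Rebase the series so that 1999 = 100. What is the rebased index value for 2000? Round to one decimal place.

98.3

Rebased(2000) = 90.9 / 92.5 × 100 = 98.2703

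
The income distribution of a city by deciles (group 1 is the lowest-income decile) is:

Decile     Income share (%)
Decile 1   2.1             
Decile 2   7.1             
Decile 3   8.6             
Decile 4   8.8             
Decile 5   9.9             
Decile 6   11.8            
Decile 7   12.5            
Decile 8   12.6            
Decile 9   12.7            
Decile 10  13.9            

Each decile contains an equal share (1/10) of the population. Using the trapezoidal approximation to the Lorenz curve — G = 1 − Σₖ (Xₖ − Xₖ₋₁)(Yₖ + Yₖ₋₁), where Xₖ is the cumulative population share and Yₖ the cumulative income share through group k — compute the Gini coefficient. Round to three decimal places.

0.178

Cumulative income shares Yₖ: 0.0210, 0.0920, 0.1780, 0.2660, 0.3650, 0.4830, 0.6080, 0.7340, 0.8610, 1.0000
Σ (Xₖ−Xₖ₋₁)(Yₖ+Yₖ₋₁) = (1/10)(0.0210+0.0000) + (1/10)(0.0920+0.0210) + (1/10)(0.1780+0.0920) + (1/10)(0.2660+0.1780) + (1/10)(0.3650+0.2660) + (1/10)(0.4830+0.3650) + (1/10)(0.6080+0.4830) + (1/10)(0.7340+0.6080) + (1/10)(0.8610+0.7340) + (1/10)(1.0000+0.8610)
  = 0.0021 + 0.0113 + 0.0270 + 0.0444 + 0.0631 + 0.0848 + 0.1091 + 0.1342 + 0.1595 + 0.1861 = 0.8216
G = 1 − 0.8216 = 0.1784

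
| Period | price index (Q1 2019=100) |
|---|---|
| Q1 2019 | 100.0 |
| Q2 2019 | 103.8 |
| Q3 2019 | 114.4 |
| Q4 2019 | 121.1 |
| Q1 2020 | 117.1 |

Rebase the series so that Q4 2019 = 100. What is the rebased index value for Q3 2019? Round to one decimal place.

Rebased(Q3 2019) = 114.4 / 121.1 × 100 = 94.4674

94.5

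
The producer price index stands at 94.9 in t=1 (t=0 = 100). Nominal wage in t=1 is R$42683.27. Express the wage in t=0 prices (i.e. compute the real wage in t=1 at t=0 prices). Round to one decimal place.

44977.1

Real = Nominal ÷ (Index/100) = 42683.27 ÷ (94.9/100)
     = 42683.27 ÷ 0.949 = 44977.1022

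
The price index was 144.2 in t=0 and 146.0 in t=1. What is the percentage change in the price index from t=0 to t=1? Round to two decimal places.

1.25%

Change = (146.0 − 144.2) / 144.2 × 100
       = 1.8 / 144.2 × 100 = 1.2483%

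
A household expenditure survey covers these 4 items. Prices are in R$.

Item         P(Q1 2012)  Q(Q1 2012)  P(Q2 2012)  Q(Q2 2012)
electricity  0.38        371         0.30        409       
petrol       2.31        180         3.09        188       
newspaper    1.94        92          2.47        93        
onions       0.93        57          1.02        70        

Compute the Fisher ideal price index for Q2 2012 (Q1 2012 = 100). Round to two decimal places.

120.59

Laspeyres component (base-period weights):
ΣP(Q2 2012)Q(Q1 2012) = 0.30×371 + 3.09×180 + 2.47×92 + 1.02×57 = 111.3 + 556.2 + 227.24 + 58.14 = 952.88
ΣP(Q1 2012)Q(Q1 2012) = 0.38×371 + 2.31×180 + 1.94×92 + 0.93×57 = 140.98 + 415.8 + 178.48 + 53.01 = 788.27
L = 952.88 / 788.27 × 100 = 120.8824
Paasche component (current-period weights):
ΣP(Q2 2012)Q(Q2 2012) = 0.30×409 + 3.09×188 + 2.47×93 + 1.02×70 = 122.7 + 580.92 + 229.71 + 71.4 = 1004.73
ΣP(Q1 2012)Q(Q2 2012) = 0.38×409 + 2.31×188 + 1.94×93 + 0.93×70 = 155.42 + 434.28 + 180.42 + 65.1 = 835.22
P = 1004.73 / 835.22 × 100 = 120.2953
Fisher = √(L × P) = √(120.8824 × 120.2953) = 120.5885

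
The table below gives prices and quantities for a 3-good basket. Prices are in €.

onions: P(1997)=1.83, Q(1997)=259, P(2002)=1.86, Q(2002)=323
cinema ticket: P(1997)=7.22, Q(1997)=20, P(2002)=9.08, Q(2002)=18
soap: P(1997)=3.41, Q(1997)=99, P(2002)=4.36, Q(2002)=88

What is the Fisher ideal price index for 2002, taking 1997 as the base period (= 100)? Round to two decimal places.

Laspeyres component (base-period weights):
ΣP(2002)Q(1997) = 1.86×259 + 9.08×20 + 4.36×99 = 481.74 + 181.6 + 431.64 = 1094.98
ΣP(1997)Q(1997) = 1.83×259 + 7.22×20 + 3.41×99 = 473.97 + 144.4 + 337.59 = 955.96
L = 1094.98 / 955.96 × 100 = 114.5424
Paasche component (current-period weights):
ΣP(2002)Q(2002) = 1.86×323 + 9.08×18 + 4.36×88 = 600.78 + 163.44 + 383.68 = 1147.9
ΣP(1997)Q(2002) = 1.83×323 + 7.22×18 + 3.41×88 = 591.09 + 129.96 + 300.08 = 1021.13
P = 1147.9 / 1021.13 × 100 = 112.4147
Fisher = √(L × P) = √(114.5424 × 112.4147) = 113.4736

113.47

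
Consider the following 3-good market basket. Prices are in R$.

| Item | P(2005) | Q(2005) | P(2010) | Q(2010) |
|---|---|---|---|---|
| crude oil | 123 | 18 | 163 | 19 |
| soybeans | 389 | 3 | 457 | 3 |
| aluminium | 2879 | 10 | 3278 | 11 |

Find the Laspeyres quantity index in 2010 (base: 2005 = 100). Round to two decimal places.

109.33

Laspeyres quantity index uses base-period prices as weights.
ΣP(2005)·Q(2010) = 123×19 + 389×3 + 2879×11 = 2337 + 1167 + 31669 = 35173
ΣP(2005)·Q(2005) = 123×18 + 389×3 + 2879×10 = 2214 + 1167 + 28790 = 32171
Index = 35173 / 32171 × 100 = 109.3314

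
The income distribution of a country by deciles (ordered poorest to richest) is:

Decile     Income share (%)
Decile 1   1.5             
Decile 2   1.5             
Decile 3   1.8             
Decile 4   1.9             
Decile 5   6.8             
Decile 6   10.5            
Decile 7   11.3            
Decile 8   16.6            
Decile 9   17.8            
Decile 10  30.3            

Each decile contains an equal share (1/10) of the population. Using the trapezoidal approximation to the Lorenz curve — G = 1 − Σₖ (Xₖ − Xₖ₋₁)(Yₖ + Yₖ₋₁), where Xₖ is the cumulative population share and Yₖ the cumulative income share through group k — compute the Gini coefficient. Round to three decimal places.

0.479

Cumulative income shares Yₖ: 0.0150, 0.0300, 0.0480, 0.0670, 0.1350, 0.2400, 0.3530, 0.5190, 0.6970, 1.0000
Σ (Xₖ−Xₖ₋₁)(Yₖ+Yₖ₋₁) = (1/10)(0.0150+0.0000) + (1/10)(0.0300+0.0150) + (1/10)(0.0480+0.0300) + (1/10)(0.0670+0.0480) + (1/10)(0.1350+0.0670) + (1/10)(0.2400+0.1350) + (1/10)(0.3530+0.2400) + (1/10)(0.5190+0.3530) + (1/10)(0.6970+0.5190) + (1/10)(1.0000+0.6970)
  = 0.0015 + 0.0045 + 0.0078 + 0.0115 + 0.0202 + 0.0375 + 0.0593 + 0.0872 + 0.1216 + 0.1697 = 0.5208
G = 1 − 0.5208 = 0.4792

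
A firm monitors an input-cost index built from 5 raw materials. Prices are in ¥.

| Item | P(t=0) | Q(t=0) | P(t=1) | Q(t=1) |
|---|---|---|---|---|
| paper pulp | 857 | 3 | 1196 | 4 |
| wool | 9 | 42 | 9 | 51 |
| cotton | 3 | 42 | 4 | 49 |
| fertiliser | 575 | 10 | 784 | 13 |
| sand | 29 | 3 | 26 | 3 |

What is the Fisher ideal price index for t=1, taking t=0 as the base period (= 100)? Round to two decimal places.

Laspeyres component (base-period weights):
ΣP(t=1)Q(t=0) = 1196×3 + 9×42 + 4×42 + 784×10 + 26×3 = 3588 + 378 + 168 + 7840 + 78 = 12052
ΣP(t=0)Q(t=0) = 857×3 + 9×42 + 3×42 + 575×10 + 29×3 = 2571 + 378 + 126 + 5750 + 87 = 8912
L = 12052 / 8912 × 100 = 135.2334
Paasche component (current-period weights):
ΣP(t=1)Q(t=1) = 1196×4 + 9×51 + 4×49 + 784×13 + 26×3 = 4784 + 459 + 196 + 10192 + 78 = 15709
ΣP(t=0)Q(t=1) = 857×4 + 9×51 + 3×49 + 575×13 + 29×3 = 3428 + 459 + 147 + 7475 + 87 = 11596
P = 15709 / 11596 × 100 = 135.4691
Fisher = √(L × P) = √(135.2334 × 135.4691) = 135.3512

135.35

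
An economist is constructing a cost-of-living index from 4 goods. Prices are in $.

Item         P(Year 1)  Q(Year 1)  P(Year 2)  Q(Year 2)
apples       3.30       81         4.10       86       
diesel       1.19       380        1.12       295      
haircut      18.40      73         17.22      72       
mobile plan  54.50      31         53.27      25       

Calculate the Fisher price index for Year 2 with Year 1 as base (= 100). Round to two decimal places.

97.84

Laspeyres component (base-period weights):
ΣP(Year 2)Q(Year 1) = 4.10×81 + 1.12×380 + 17.22×73 + 53.27×31 = 332.1 + 425.6 + 1257.06 + 1651.37 = 3666.13
ΣP(Year 1)Q(Year 1) = 3.30×81 + 1.19×380 + 18.40×73 + 54.50×31 = 267.3 + 452.2 + 1343.2 + 1689.5 = 3752.2
L = 3666.13 / 3752.2 × 100 = 97.7061
Paasche component (current-period weights):
ΣP(Year 2)Q(Year 2) = 4.10×86 + 1.12×295 + 17.22×72 + 53.27×25 = 352.6 + 330.4 + 1239.84 + 1331.75 = 3254.59
ΣP(Year 1)Q(Year 2) = 3.30×86 + 1.19×295 + 18.40×72 + 54.50×25 = 283.8 + 351.05 + 1324.8 + 1362.5 = 3322.15
P = 3254.59 / 3322.15 × 100 = 97.9664
Fisher = √(L × P) = √(97.7061 × 97.9664) = 97.8362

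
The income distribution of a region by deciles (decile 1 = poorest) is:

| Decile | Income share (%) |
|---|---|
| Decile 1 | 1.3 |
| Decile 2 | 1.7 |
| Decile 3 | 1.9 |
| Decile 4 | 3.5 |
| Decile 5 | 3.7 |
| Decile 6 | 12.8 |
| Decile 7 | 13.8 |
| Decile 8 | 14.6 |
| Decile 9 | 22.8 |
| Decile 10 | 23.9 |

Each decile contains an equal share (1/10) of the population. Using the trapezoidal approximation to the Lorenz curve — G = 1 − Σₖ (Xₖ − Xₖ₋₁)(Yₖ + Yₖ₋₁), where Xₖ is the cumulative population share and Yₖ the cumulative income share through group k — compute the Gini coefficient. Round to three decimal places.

0.455

Cumulative income shares Yₖ: 0.0130, 0.0300, 0.0490, 0.0840, 0.1210, 0.2490, 0.3870, 0.5330, 0.7610, 1.0000
Σ (Xₖ−Xₖ₋₁)(Yₖ+Yₖ₋₁) = (1/10)(0.0130+0.0000) + (1/10)(0.0300+0.0130) + (1/10)(0.0490+0.0300) + (1/10)(0.0840+0.0490) + (1/10)(0.1210+0.0840) + (1/10)(0.2490+0.1210) + (1/10)(0.3870+0.2490) + (1/10)(0.5330+0.3870) + (1/10)(0.7610+0.5330) + (1/10)(1.0000+0.7610)
  = 0.0013 + 0.0043 + 0.0079 + 0.0133 + 0.0205 + 0.0370 + 0.0636 + 0.0920 + 0.1294 + 0.1761 = 0.5454
G = 1 − 0.5454 = 0.4546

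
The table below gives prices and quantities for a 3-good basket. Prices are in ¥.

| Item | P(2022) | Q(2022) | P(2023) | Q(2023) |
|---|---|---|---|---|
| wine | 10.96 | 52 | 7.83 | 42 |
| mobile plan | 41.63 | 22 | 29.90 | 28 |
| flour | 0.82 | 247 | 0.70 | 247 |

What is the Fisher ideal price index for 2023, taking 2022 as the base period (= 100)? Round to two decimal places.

Laspeyres component (base-period weights):
ΣP(2023)Q(2022) = 7.83×52 + 29.90×22 + 0.70×247 = 407.16 + 657.8 + 172.9 = 1237.86
ΣP(2022)Q(2022) = 10.96×52 + 41.63×22 + 0.82×247 = 569.92 + 915.86 + 202.54 = 1688.32
L = 1237.86 / 1688.32 × 100 = 73.3190
Paasche component (current-period weights):
ΣP(2023)Q(2023) = 7.83×42 + 29.90×28 + 0.70×247 = 328.86 + 837.2 + 172.9 = 1338.96
ΣP(2022)Q(2023) = 10.96×42 + 41.63×28 + 0.82×247 = 460.32 + 1165.64 + 202.54 = 1828.5
P = 1338.96 / 1828.5 × 100 = 73.2272
Fisher = √(L × P) = √(73.3190 × 73.2272) = 73.2731

73.27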